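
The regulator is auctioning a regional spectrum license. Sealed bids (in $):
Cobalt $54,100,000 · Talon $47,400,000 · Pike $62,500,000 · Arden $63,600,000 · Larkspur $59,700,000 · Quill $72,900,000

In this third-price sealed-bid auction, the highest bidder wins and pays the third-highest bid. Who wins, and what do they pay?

Quill pays $62,500,000

Rule: the highest bidder wins and pays the third-highest bid.
Bids ranked: 72,900,000 (Quill) > 63,600,000 (Arden) > 62,500,000 (Pike) > 59,700,000 (Larkspur) > 54,100,000 (Cobalt) > 47,400,000 (Talon)
Quill wins; payment is bid #3 in the ranking = $62,500,000.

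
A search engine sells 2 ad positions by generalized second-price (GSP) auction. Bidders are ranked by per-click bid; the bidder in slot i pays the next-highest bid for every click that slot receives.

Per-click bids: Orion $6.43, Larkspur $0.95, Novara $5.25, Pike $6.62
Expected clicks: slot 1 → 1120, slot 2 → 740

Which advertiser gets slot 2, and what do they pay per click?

Orion; $5.25 per click

Per-click bids in order: $6.62 (Pike) > $6.43 (Orion) > $5.25 (Novara) > …
Slot 2 goes to the second-ranked bidder, Orion, who pays the next bid down: $5.25/click.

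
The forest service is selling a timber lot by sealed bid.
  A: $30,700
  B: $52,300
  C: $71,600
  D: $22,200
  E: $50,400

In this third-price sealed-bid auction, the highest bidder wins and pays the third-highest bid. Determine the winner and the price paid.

Third-price sealed-bid auction: the highest bidder wins and pays the third-highest bid.
Sorting bids: 71,600 (C) > 52,300 (B) > 50,400 (E) > 30,700 (A) > 22,200 (D)
C is highest; pays the third-highest bid, $50,400.

C pays $50,400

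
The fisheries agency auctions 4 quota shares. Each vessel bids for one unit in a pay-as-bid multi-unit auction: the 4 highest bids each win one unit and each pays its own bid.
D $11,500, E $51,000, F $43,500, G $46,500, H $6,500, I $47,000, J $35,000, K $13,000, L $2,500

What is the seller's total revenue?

Sorting: 51,000 (E), 47,000 (I), 46,500 (G), 43,500 (F), 35,000 (J), 13,000 (K), …
Winners (4 units): E, I, G, F.
Total revenue = 51,000 + 47,000 + 46,500 + 43,500 = $188,000.

Total revenue: $188,000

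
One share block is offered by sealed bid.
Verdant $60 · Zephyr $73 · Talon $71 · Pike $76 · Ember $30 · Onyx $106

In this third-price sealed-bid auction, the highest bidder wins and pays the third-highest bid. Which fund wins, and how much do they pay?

Bids ranked: 106 (Onyx) > 76 (Pike) > 73 (Zephyr) > 71 (Talon) > 60 (Verdant) > 30 (Ember)
Onyx is highest; pays the third-highest bid, $73.

Onyx pays $73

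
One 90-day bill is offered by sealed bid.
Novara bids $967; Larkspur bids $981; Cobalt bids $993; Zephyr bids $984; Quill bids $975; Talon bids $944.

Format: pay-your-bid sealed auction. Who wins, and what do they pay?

Cobalt pays $993

Sorting bids: 993 (Cobalt) > 984 (Zephyr) > 981 (Larkspur) > 975 (Quill) > 967 (Novara) > 944 (Talon)
First-price: Cobalt pays what they bid, $993.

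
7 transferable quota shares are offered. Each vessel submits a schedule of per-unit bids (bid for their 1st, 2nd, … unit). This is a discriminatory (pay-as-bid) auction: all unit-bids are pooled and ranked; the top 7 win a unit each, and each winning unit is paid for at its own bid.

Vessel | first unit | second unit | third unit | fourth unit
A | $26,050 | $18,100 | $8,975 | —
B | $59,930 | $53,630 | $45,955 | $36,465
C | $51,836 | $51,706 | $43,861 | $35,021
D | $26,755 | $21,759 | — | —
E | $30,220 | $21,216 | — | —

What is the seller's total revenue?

Total revenue: $343,383

Pooled unit-bids ranked (top 7): 59,930 (B-1), 53,630 (B-2), 51,836 (C-1), 51,706 (C-2), 45,955 (B-3), 43,861 (C-3), 36,465 (B-4)
Next rejected bid: $35,021 (not a price — pay-as-bid).
Each winning unit pays its own bid.
Revenue = 59,930 + 53,630 + 51,836 + 51,706 + 45,955 + 43,861 + 36,465 = $343,383.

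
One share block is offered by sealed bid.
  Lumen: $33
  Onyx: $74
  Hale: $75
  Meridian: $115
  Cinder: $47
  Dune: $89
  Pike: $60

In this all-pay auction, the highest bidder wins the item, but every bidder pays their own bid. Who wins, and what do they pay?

All-pay auction: the highest bidder wins the item, but every bidder pays their own bid.
Sorting bids: 115 (Meridian) > 89 (Dune) > 75 (Hale) > 74 (Onyx) > 60 (Pike) > 47 (Cinder) > …
Meridian wins with the top bid; all bids are sunk regardless.

Meridian pays $115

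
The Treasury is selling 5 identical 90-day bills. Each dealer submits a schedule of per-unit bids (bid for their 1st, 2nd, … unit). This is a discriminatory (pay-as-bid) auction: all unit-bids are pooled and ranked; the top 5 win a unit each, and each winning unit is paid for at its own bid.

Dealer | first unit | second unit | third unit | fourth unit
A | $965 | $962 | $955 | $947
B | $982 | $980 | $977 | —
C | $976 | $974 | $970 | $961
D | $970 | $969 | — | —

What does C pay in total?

C pays $1,950

Pooled unit-bids ranked (top 5): 982 (B-1), 980 (B-2), 977 (B-3), 976 (C-1), 974 (C-2)
Next rejected bid: $970 (not a price — pay-as-bid).
C's winning unit-bids: 976 + 974 = $1,950.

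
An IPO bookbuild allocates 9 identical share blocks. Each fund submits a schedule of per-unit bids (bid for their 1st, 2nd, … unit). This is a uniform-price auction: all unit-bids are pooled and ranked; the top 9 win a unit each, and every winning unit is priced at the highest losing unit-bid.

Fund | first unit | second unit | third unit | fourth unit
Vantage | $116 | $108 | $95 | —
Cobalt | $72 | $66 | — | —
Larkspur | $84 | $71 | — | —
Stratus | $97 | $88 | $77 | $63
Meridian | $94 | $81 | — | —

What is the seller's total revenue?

Total revenue: $648

Merging the schedules and taking the best 9: 116 (Vantage-1), 108 (Vantage-2), 97 (Stratus-1), 95 (Vantage-3), 94 (Meridian-1), 88 (Stratus-2), 84 (Larkspur-1), 81 (Meridian-2), 77 (Stratus-3)
First bid not allocated: $72.
Allocation: Larkspur 1, Meridian 2, Stratus 3, Vantage 3. Every unit priced at $72.
Revenue = 9 × 72 = $648.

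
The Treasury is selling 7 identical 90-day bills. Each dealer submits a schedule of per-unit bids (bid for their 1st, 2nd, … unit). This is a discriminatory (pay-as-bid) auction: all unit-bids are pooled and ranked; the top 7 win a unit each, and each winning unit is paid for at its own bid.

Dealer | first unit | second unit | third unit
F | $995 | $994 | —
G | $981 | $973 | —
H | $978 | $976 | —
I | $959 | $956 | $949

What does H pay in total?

All unit-bids, highest first — top 7: 995 (F-1), 994 (F-2), 981 (G-1), 978 (H-1), 976 (H-2), 973 (G-2), 959 (I-1)
Next rejected bid: $956 (not a price — pay-as-bid).
H's winning unit-bids: 978 + 976 = $1,954.

H pays $1,954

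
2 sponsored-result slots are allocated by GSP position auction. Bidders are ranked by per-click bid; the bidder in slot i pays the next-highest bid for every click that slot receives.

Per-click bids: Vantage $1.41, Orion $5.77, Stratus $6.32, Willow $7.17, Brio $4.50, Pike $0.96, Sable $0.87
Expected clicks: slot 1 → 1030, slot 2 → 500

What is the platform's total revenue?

Per-click bids in order: $7.17 (Willow) > $6.32 (Stratus) > $5.77 (Orion) > …
Slot 1: Willow pays $6.32 × 1030 = $6509.60
Slot 2: Stratus pays $5.77 × 500 = $2885.00
Total = $9394.60

Total revenue: $9394.60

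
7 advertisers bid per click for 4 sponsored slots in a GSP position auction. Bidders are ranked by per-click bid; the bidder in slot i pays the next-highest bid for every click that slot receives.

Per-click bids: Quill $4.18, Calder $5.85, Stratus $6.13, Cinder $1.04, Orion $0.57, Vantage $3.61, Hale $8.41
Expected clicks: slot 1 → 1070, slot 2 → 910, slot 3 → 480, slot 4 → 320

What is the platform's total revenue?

Total revenue: $15044.20

Per-click bids in order: $8.41 (Hale) > $6.13 (Stratus) > $5.85 (Calder) > $4.18 (Quill) > $3.61 (Vantage) > …
Slot 1: Hale pays $6.13 × 1070 = $6559.10
Slot 2: Stratus pays $5.85 × 910 = $5323.50
Slot 3: Calder pays $4.18 × 480 = $2006.40
Slot 4: Quill pays $3.61 × 320 = $1155.20
Total = $15044.20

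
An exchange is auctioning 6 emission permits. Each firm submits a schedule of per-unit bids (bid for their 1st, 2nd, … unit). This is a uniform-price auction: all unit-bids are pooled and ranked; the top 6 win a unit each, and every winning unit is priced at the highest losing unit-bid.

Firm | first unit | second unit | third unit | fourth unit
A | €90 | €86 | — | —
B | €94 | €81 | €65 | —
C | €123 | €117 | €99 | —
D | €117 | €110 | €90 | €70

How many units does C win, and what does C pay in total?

Pooled unit-bids ranked (top 6): 123 (C-1), 117 (C-2), 117 (D-1), 110 (D-2), 99 (C-3), 94 (B-1)
First bid not allocated: €90.
C wins 3 unit(s) at €90 each.

C: 3 units, pays €270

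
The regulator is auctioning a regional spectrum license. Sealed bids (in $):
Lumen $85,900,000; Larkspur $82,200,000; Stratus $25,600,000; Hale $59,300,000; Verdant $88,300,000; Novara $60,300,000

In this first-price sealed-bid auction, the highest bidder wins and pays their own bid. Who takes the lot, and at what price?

Verdant pays $88,300,000

Sorting bids: 88,300,000 (Verdant) > 85,900,000 (Lumen) > 82,200,000 (Larkspur) > 60,300,000 (Novara) > 59,300,000 (Hale) > 25,600,000 (Stratus)
Verdant has the highest bid and pays exactly that: $88,300,000.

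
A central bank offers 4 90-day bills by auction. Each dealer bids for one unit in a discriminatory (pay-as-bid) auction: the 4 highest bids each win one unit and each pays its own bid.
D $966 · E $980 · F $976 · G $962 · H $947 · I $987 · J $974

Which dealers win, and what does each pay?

Sorting: 987 (I), 980 (E), 976 (F), 974 (J), 966 (D), 962 (G), …
The 4 highest are I, E, F, J.
Each winner pays its own bid: I $987, E $980, F $976, J $974.

I $987, E $980, F $976, J $974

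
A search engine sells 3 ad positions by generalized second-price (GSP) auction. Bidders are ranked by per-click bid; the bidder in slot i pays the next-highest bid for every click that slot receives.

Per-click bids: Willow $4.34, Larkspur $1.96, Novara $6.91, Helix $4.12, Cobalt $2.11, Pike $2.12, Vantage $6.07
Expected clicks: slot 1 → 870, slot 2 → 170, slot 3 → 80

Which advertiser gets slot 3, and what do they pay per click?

Willow; $4.12 per click

Ranked by bid: $6.91 (Novara) > $6.07 (Vantage) > $4.34 (Willow) > $4.12 (Helix) > …
Slot 3 goes to the third-ranked bidder, Willow, who pays the next bid down: $4.12/click.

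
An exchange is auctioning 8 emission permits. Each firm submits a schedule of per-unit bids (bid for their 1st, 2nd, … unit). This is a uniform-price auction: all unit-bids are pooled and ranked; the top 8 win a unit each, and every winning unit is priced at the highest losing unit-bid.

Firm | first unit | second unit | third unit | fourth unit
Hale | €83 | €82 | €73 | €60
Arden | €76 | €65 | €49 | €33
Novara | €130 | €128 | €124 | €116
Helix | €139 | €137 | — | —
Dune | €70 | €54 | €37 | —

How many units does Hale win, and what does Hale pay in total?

Hale: 2 units, pays €152

All unit-bids, highest first — top 8: 139 (Helix-1), 137 (Helix-2), 130 (Novara-1), 128 (Novara-2), 124 (Novara-3), 116 (Novara-4), 83 (Hale-1), 82 (Hale-2)
Highest rejected unit-bid = €76.
Hale wins 2 unit(s) at €76 each.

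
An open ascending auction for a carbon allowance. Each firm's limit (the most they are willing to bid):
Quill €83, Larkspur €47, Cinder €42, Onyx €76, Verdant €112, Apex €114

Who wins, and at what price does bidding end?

Apex wins at €112

Ascending (English) auction: the price rises until one bidder remains; the winner pays the price at which the last rival dropped out.
Limits in order: 114 (Apex) > 112 (Verdant) > 83 (Quill) > 76 (Onyx) > 47 (Larkspur) > 42 (Cinder)
Once the price passes €112, only Apex is left; the hammer falls at Verdant's limit of €112.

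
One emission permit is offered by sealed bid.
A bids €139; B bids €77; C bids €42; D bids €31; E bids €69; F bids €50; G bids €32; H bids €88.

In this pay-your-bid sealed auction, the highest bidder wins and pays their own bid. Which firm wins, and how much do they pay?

A pays €139

Bids ranked: 139 (A) > 88 (H) > 77 (B) > 69 (E) > 50 (F) > 42 (C) > …
A has the highest bid and pays exactly that: €139.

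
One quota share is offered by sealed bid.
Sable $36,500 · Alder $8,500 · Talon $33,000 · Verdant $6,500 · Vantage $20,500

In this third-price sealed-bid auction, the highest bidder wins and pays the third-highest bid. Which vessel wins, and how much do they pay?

Third-price sealed-bid auction: the highest bidder wins and pays the third-highest bid.
Bids ranked: 36,500 (Sable) > 33,000 (Talon) > 20,500 (Vantage) > 8,500 (Alder) > 6,500 (Verdant)
Sable is highest; pays the third-highest bid, $20,500.

Sable pays $20,500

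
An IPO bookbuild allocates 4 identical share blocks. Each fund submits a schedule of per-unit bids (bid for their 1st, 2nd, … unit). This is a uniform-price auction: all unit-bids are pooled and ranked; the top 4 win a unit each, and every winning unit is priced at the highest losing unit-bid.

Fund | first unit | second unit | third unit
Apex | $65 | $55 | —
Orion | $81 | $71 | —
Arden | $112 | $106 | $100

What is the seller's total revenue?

Total revenue: $284

Merging the schedules and taking the best 4: 112 (Arden-1), 106 (Arden-2), 100 (Arden-3), 81 (Orion-1)
Highest rejected unit-bid = $71.
Allocation: Arden 3, Orion 1. Every unit priced at $71.
Revenue = 4 × 71 = $284.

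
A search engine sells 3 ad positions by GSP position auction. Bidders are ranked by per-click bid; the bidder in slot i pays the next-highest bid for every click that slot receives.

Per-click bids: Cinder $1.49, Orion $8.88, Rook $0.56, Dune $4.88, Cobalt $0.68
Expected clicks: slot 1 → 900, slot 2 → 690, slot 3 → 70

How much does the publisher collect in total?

Total revenue: $5467.70

Per-click bids in order: $8.88 (Orion) > $4.88 (Dune) > $1.49 (Cinder) > $0.68 (Cobalt) > …
Slot 1: Orion pays $4.88 × 900 = $4392.00
Slot 2: Dune pays $1.49 × 690 = $1028.10
Slot 3: Cinder pays $0.68 × 70 = $47.60
Total = $5467.70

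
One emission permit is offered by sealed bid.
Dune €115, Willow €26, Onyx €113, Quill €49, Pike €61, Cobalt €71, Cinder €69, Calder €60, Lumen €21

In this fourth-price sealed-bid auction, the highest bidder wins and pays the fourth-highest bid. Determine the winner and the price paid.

Fourth-price sealed-bid auction: the highest bidder wins and pays the fourth-highest bid.
Bids in order: 115 (Dune) > 113 (Onyx) > 71 (Cobalt) > 69 (Cinder) > 61 (Pike) > 60 (Calder) > …
Dune is highest; pays the fourth-highest bid, €69.

Dune pays €69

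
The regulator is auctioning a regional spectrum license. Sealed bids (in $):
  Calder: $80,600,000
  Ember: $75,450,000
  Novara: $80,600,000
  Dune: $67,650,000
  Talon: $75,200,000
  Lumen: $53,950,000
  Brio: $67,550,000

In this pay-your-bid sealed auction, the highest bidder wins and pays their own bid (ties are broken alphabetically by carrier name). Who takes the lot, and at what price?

Calder pays $80,600,000

Rule: the highest bidder wins and pays their own bid.
Bids in order: 80,600,000 (Calder) > 80,600,000 (Novara) > 75,450,000 (Ember) > 75,200,000 (Talon) > 67,650,000 (Dune) > 67,550,000 (Brio) > …
Tie at $80,600,000 → Calder wins by tie-break.
Calder is highest → pays own bid, $80,600,000.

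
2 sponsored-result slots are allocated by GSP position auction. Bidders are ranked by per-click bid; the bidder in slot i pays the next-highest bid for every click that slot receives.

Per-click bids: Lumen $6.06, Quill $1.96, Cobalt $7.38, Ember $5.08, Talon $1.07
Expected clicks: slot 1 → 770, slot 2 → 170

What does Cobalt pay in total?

Sorting advertisers: $7.38 (Cobalt) > $6.06 (Lumen) > $5.08 (Ember) > …
Cobalt holds slot 1 → pays next bid $6.06 × 770 clicks = $4666.20.

Cobalt pays $4666.20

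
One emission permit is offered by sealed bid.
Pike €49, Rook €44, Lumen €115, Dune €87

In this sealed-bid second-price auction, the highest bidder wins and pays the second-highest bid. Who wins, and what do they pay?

Bids in order: 115 (Lumen) > 87 (Dune) > 49 (Pike) > 44 (Rook)
Lumen wins with the highest bid; price is set by the runner-up at €87.

Lumen pays €87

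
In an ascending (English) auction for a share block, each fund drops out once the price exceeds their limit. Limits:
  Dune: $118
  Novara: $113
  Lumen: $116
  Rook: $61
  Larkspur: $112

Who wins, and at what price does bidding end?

Sorting limits: 118 (Dune) > 116 (Lumen) > 113 (Novara) > 112 (Larkspur) > 61 (Rook)
Bidding ends when Lumen exits at $116; Dune takes it.

Dune wins at $116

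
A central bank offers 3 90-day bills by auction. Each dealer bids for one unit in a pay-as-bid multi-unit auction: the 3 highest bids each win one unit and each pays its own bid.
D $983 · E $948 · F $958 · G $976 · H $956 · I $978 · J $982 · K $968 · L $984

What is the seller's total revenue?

Ordering the bids: 984 (L), 983 (D), 982 (J), 978 (I), 976 (G), …
Top 3: L, D, J.
Total revenue = 984 + 983 + 982 = $2,949.

Total revenue: $2,949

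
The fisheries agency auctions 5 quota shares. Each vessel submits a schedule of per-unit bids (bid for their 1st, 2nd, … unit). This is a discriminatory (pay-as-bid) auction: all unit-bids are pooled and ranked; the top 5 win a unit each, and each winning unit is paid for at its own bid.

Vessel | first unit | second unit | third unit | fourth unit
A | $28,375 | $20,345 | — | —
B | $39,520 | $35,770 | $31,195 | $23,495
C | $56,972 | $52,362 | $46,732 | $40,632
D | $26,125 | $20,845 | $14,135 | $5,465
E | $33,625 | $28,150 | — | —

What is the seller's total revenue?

All unit-bids, highest first — top 5: 56,972 (C-1), 52,362 (C-2), 46,732 (C-3), 40,632 (C-4), 39,520 (B-1)
Next rejected bid: $35,770 (not a price — pay-as-bid).
Each winning unit pays its own bid.
Revenue = 56,972 + 52,362 + 46,732 + 40,632 + 39,520 = $236,218.

Total revenue: $236,218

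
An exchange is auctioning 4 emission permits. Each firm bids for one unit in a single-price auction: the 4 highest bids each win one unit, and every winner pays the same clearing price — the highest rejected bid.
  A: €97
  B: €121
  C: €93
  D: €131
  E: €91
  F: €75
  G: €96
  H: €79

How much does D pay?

D pays €93

Sorting: 131 (D), 121 (B), 97 (A), 96 (G), 93 (C), 91 (E), …
The 4 highest are D, B, A, G.
Clearing price = highest rejected bid = €93.
D wins → pays €93.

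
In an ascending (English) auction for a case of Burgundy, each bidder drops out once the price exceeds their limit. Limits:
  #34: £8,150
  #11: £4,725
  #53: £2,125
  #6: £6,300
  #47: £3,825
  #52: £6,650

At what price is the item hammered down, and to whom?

Limits in order: 8,150 (#34) > 6,650 (#52) > 6,300 (#6) > 4,725 (#11) > 3,825 (#47) > 2,125 (#53)
Bidding ends when #52 exits at £6,650; #34 takes it.

#34 wins at £6,650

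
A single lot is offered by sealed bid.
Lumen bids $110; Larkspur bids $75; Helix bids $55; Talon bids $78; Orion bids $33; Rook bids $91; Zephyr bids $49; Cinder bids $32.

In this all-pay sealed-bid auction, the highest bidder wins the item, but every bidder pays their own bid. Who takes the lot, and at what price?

Lumen pays $110

All-pay sealed-bid auction: the highest bidder wins the item, but every bidder pays their own bid.
Bids in order: 110 (Lumen) > 91 (Rook) > 78 (Talon) > 75 (Larkspur) > 55 (Helix) > 49 (Zephyr) > …
Lumen is highest and takes the item; every bidder forfeits their bid.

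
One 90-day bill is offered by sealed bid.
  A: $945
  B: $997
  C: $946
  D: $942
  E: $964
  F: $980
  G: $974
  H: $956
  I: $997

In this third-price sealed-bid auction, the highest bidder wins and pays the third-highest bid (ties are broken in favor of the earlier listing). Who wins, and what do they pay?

Sorting bids: 997 (B) > 997 (I) > 980 (F) > 974 (G) > 964 (E) > 956 (H) > …
Tie at $997 → B wins by tie-break.
B is highest; pays the third-highest bid, $980.

B pays $980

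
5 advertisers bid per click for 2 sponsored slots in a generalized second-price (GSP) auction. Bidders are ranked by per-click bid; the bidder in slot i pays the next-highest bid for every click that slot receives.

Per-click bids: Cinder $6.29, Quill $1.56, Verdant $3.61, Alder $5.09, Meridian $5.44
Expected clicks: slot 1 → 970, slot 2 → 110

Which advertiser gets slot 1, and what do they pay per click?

Sorting advertisers: $6.29 (Cinder) > $5.44 (Meridian) > $5.09 (Alder) > …
Slot 1 goes to the first-ranked bidder, Cinder, who pays the next bid down: $5.44/click.

Cinder; $5.44 per click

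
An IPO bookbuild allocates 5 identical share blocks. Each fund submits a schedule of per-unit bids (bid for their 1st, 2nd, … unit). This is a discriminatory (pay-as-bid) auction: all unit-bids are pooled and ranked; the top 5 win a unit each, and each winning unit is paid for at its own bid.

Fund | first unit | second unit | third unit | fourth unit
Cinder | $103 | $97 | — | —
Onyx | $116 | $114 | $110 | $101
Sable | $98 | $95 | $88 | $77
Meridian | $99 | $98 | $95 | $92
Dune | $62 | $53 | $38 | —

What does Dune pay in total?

Dune pays $0

Merging the schedules and taking the best 5: 116 (Onyx-1), 114 (Onyx-2), 110 (Onyx-3), 103 (Cinder-1), 101 (Onyx-4)
Next rejected bid: $99 (not a price — pay-as-bid).
Dune wins no units.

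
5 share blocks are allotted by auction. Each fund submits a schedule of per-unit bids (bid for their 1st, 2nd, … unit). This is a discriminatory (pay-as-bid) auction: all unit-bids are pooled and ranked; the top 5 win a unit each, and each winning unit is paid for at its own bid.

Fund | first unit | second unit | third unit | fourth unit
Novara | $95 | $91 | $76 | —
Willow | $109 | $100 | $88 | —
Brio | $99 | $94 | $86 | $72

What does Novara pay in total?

Novara pays $95

Pooled unit-bids ranked (top 5): 109 (Willow-1), 100 (Willow-2), 99 (Brio-1), 95 (Novara-1), 94 (Brio-2)
Next rejected bid: $91 (not a price — pay-as-bid).
Novara's winning unit-bids: 95 = $95.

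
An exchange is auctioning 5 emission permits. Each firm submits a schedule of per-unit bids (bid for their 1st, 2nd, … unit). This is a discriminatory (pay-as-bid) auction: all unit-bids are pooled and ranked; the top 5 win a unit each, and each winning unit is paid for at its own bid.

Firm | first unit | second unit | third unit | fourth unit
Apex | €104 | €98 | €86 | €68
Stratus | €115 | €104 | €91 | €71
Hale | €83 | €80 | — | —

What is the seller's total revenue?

Total revenue: €512

Merging the schedules and taking the best 5: 115 (Stratus-1), 104 (Apex-1), 104 (Stratus-2), 98 (Apex-2), 91 (Stratus-3)
Next rejected bid: €86 (not a price — pay-as-bid).
Each winning unit pays its own bid.
Revenue = 115 + 104 + 104 + 98 + 91 = €512.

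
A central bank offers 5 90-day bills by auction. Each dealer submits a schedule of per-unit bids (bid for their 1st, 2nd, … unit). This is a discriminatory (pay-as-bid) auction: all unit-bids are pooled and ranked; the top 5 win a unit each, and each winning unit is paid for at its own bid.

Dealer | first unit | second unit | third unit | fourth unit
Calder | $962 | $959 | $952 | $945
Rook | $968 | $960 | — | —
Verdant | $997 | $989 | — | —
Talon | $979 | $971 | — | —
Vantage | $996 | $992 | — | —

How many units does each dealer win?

Talon 1, Vantage 2, Verdant 2

Merging the schedules and taking the best 5: 997 (Verdant-1), 996 (Vantage-1), 992 (Vantage-2), 989 (Verdant-2), 979 (Talon-1)
Next rejected bid: $971 (not a price — pay-as-bid).
Allocation: Talon 1, Vantage 2, Verdant 2.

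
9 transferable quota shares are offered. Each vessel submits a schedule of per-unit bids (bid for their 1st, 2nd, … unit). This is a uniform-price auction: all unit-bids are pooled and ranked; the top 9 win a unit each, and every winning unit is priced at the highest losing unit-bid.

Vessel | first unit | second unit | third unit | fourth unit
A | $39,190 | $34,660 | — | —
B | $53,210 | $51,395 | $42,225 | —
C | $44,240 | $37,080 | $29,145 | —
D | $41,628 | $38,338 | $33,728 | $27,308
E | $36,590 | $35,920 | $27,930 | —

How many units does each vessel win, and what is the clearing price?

A 1, B 3, C 2, D 2, E 1; clearing price $35,920

All unit-bids, highest first — top 9: 53,210 (B-1), 51,395 (B-2), 44,240 (C-1), 42,225 (B-3), 41,628 (D-1), 39,190 (A-1), 38,338 (D-2), 37,080 (C-2), 36,590 (E-1)
First bid not allocated: $35,920.
Allocation: A 1, B 3, C 2, D 2, E 1.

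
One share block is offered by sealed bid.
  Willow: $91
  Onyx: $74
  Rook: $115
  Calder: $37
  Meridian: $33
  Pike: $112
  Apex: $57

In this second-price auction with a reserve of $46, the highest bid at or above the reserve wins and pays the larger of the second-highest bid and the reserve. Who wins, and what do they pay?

Rook pays $112

Bids ranked: 115 (Rook) > 112 (Pike) > 91 (Willow) > 74 (Onyx) > 57 (Apex) > 37 (Calder) > …
Rook has the top bid at or above the reserve ($115).
max(second-highest $112, reserve $46) = $112; the reserve does not bind.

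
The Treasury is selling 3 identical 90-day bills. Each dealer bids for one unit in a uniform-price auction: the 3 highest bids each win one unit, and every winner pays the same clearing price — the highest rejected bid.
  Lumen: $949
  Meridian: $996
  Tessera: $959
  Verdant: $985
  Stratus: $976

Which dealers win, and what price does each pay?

Meridian, Verdant, Stratus; each pays $959

Sorting: 996 (Meridian), 985 (Verdant), 976 (Stratus), 959 (Tessera), 949 (Lumen)
The 3 highest are Meridian, Verdant, Stratus.
Highest unsuccessful bid: $959 → clearing price.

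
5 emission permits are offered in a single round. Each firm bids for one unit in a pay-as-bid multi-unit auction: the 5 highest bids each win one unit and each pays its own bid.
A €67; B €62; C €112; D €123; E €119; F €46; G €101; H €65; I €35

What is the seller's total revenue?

Bids ranked high→low: 123 (D), 119 (E), 112 (C), 101 (G), 67 (A), 65 (H), 62 (B), …
Winners (5 units): D, E, C, G, A.
Total revenue = 123 + 119 + 112 + 101 + 67 = €522.

Total revenue: €522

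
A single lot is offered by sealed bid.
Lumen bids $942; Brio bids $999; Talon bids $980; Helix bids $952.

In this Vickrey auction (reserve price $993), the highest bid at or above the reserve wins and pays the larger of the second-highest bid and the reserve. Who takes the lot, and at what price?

Bids in order: 999 (Brio) > 980 (Talon) > 952 (Helix) > 942 (Lumen)
Highest eligible bid: Brio at $999.
Second-highest bid $980 is below the reserve $993, so the reserve binds → payment $993.

Brio pays $993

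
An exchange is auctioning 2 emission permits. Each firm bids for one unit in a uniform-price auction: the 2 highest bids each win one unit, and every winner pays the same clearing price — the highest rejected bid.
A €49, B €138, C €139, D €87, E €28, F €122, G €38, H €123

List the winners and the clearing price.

C, B; each pays €123

Sorting: 139 (C), 138 (B), 123 (H), 122 (F), …
Top 2: C, B.
First losing bid is H's €123, which sets the uniform price.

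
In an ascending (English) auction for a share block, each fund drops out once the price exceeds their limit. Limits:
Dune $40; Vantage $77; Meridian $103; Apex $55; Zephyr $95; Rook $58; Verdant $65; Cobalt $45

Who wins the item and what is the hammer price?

Meridian wins at $95

Limits in order: 103 (Meridian) > 95 (Zephyr) > 77 (Vantage) > 65 (Verdant) > 58 (Rook) > 55 (Apex) > …
Once the price passes $95, only Meridian is left; the hammer falls at Zephyr's limit of $95.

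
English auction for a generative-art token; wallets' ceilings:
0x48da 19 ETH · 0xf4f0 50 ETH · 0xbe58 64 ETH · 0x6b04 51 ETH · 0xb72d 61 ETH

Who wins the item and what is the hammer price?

Sorting limits: 64 (0xbe58) > 61 (0xb72d) > 51 (0x6b04) > 50 (0xf4f0) > 19 (0x48da)
Once the price passes 61 ETH, only 0xbe58 is left; the hammer falls at 0xb72d's limit of 61 ETH.

0xbe58 wins at 61 ETH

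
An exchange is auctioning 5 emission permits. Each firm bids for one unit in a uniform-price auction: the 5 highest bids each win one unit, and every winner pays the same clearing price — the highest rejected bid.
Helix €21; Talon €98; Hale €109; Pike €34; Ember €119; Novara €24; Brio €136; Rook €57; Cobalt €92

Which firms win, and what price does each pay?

Ordering the bids: 136 (Brio), 119 (Ember), 109 (Hale), 98 (Talon), 92 (Cobalt), 57 (Rook), 34 (Pike), …
Top 5: Brio, Ember, Hale, Talon, Cobalt.
Clearing price = highest rejected bid = €57.

Brio, Ember, Hale, Talon, Cobalt; each pays €57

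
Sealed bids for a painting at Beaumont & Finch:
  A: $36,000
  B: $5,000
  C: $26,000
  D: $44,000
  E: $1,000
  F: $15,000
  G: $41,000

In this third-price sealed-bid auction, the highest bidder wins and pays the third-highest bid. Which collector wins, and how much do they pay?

Rule: the highest bidder wins and pays the third-highest bid.
Bids ranked: 44,000 (D) > 41,000 (G) > 36,000 (A) > 26,000 (C) > 15,000 (F) > 5,000 (B) > …
D is highest; pays the third-highest bid, $36,000.

D pays $36,000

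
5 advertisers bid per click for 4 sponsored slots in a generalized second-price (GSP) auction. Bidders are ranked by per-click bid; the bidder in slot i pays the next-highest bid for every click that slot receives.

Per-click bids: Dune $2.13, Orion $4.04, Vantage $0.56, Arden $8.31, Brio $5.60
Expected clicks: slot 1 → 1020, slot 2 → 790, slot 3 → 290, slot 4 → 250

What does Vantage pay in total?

Sorting advertisers: $8.31 (Arden) > $5.60 (Brio) > $4.04 (Orion) > $2.13 (Dune) > $0.56 (Vantage)
Vantage ranks below slot 4 → no slot, pays nothing.

Vantage pays $0.00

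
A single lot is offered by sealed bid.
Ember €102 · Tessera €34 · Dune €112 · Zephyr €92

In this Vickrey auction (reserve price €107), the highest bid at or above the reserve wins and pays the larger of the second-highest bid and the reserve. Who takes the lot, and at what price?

Dune pays €107

Vickrey auction (reserve price €107): the highest bid at or above the reserve wins and pays the larger of the second-highest bid and the reserve.
Bids in order: 112 (Dune) > 102 (Ember) > 92 (Zephyr) > 34 (Tessera)
Dune has the top bid at or above the reserve (€112).
max(second-highest €102, reserve €107) = €107.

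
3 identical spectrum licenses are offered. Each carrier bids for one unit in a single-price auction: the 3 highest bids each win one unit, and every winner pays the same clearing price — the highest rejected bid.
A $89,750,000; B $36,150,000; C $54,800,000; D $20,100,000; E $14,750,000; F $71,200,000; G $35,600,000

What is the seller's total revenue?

Sorting: 89,750,000 (A), 71,200,000 (F), 54,800,000 (C), 36,150,000 (B), 35,600,000 (G), …
Winners (3 units): A, F, C.
Highest unsuccessful bid: $36,150,000 → clearing price.
Total revenue = 3 × $36,150,000 = $108,450,000.

Total revenue: $108,450,000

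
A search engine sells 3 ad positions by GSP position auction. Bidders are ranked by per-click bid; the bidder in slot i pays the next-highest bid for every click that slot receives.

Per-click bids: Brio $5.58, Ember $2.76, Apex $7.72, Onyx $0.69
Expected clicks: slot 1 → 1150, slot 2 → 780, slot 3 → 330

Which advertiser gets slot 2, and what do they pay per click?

Brio; $2.76 per click

Ranked by bid: $7.72 (Apex) > $5.58 (Brio) > $2.76 (Ember) > $0.69 (Onyx)
Slot 2 goes to the second-ranked bidder, Brio, who pays the next bid down: $2.76/click.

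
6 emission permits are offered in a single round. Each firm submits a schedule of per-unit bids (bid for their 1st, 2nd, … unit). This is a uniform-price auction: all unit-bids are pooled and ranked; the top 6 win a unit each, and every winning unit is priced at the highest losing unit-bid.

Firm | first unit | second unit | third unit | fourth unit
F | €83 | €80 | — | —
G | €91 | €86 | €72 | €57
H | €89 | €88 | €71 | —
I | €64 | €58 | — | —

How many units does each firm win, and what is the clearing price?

F 2, G 2, H 2; clearing price €72

All unit-bids, highest first — top 6: 91 (G-1), 89 (H-1), 88 (H-2), 86 (G-2), 83 (F-1), 80 (F-2)
The (k+1)-th unit-bid is €72.
Allocation: F 2, G 2, H 2.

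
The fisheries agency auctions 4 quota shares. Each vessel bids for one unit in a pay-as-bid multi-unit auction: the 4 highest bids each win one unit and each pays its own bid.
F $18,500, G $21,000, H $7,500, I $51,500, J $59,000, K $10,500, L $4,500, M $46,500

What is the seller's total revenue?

Total revenue: $178,000

Sorting: 59,000 (J), 51,500 (I), 46,500 (M), 21,000 (G), 18,500 (F), 10,500 (K), …
Winners (4 units): J, I, M, G.
Total revenue = 59,000 + 51,500 + 46,500 + 21,000 = $178,000.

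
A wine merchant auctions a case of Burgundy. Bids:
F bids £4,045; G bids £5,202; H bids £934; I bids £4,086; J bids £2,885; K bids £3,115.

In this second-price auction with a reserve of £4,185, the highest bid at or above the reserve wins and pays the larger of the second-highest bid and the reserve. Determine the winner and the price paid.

Bids ranked: 5,202 (G) > 4,086 (I) > 4,045 (F) > 3,115 (K) > 2,885 (J) > 934 (H)
Highest eligible bid: G at £5,202.
Second-highest bid £4,086 is below the reserve £4,185, so the reserve binds → payment £4,185.

G pays £4,185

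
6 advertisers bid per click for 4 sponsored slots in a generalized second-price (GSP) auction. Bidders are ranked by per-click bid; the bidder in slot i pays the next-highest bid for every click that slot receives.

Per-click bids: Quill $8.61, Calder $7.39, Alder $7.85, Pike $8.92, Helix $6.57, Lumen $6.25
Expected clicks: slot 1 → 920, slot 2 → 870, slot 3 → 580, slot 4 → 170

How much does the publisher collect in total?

Ranked by bid: $8.92 (Pike) > $8.61 (Quill) > $7.85 (Alder) > $7.39 (Calder) > $6.57 (Helix) > …
Slot 1: Pike pays $8.61 × 920 = $7921.20
Slot 2: Quill pays $7.85 × 870 = $6829.50
Slot 3: Alder pays $7.39 × 580 = $4286.20
Slot 4: Calder pays $6.57 × 170 = $1116.90
Total = $20153.80

Total revenue: $20153.80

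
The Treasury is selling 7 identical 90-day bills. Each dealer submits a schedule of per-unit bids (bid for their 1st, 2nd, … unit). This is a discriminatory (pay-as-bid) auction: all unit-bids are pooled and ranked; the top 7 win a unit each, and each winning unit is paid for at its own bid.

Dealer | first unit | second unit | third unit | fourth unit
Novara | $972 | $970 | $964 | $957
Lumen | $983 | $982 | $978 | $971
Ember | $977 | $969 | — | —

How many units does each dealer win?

All unit-bids, highest first — top 7: 983 (Lumen-1), 982 (Lumen-2), 978 (Lumen-3), 977 (Ember-1), 972 (Novara-1), 971 (Lumen-4), 970 (Novara-2)
Next rejected bid: $969 (not a price — pay-as-bid).
Allocation: Ember 1, Lumen 4, Novara 2.

Ember 1, Lumen 4, Novara 2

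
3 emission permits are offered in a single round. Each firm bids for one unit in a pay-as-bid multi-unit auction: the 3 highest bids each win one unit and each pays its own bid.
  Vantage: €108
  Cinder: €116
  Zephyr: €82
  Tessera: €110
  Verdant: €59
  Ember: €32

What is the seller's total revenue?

Sorting: 116 (Cinder), 110 (Tessera), 108 (Vantage), 82 (Zephyr), 59 (Verdant), …
Top 3: Cinder, Tessera, Vantage.
Total revenue = 116 + 110 + 108 = €334.

Total revenue: €334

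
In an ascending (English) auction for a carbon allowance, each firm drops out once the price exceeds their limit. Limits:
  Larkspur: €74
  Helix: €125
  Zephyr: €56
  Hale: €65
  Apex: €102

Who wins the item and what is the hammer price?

Helix wins at €102

Limits in order: 125 (Helix) > 102 (Apex) > 74 (Larkspur) > 65 (Hale) > 56 (Zephyr)
Bidding ends when Apex exits at €102; Helix takes it.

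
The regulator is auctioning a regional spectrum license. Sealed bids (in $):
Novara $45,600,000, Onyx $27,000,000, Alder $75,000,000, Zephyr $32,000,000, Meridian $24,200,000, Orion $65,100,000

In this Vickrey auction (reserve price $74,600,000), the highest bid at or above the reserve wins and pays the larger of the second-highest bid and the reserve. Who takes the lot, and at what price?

Sorting bids: 75,000,000 (Alder) > 65,100,000 (Orion) > 45,600,000 (Novara) > 32,000,000 (Zephyr) > 27,000,000 (Onyx) > 24,200,000 (Meridian)
Alder has the top bid at or above the reserve ($75,000,000).
max(second-highest $65,100,000, reserve $74,600,000) = $74,600,000.

Alder pays $74,600,000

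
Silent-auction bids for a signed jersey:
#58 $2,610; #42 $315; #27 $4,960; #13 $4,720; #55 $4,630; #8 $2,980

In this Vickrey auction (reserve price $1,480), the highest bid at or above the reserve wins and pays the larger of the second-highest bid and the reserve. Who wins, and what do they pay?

#27 pays $4,720

Bids in order: 4,960 (#27) > 4,720 (#13) > 4,630 (#55) > 2,980 (#8) > 2,610 (#58) > 315 (#42)
Highest eligible bid: #27 at $4,960.
Second-highest bid $4,720 exceeds the reserve $1,480 → payment $4,720.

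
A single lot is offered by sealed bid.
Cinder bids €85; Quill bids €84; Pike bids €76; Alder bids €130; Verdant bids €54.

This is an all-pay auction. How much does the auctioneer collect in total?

Bids ranked: 130 (Alder) > 85 (Cinder) > 84 (Quill) > 76 (Pike) > 54 (Verdant)
Every bidder forfeits their bid regardless of winning.
Revenue = 85 + 84 + 76 + 130 + 54 = €429.

Total revenue: €429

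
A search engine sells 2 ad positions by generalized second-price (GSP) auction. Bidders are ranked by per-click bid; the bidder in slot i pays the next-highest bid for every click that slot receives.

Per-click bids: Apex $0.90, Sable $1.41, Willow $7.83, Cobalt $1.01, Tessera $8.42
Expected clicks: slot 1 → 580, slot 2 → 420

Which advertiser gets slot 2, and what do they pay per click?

Sorting advertisers: $8.42 (Tessera) > $7.83 (Willow) > $1.41 (Sable) > …
Slot 2 goes to the second-ranked bidder, Willow, who pays the next bid down: $1.41/click.

Willow; $1.41 per click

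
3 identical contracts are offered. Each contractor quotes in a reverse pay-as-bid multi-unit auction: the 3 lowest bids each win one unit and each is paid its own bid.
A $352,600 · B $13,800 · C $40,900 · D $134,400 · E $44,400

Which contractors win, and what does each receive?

Bids ranked low→high: 13,800 (B), 40,900 (C), 44,400 (E), 134,400 (D), 352,600 (A)
Lowest 3: B, C, E.
Each winner is paid its own bid: B $13,800, C $40,900, E $44,400.

B $13,800, C $40,900, E $44,400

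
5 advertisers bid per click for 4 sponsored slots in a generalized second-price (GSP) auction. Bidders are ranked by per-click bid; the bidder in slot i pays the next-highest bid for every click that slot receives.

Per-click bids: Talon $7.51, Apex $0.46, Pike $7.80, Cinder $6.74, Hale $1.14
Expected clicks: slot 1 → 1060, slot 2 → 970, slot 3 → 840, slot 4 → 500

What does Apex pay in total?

Apex pays $0.00

Ranked by bid: $7.80 (Pike) > $7.51 (Talon) > $6.74 (Cinder) > $1.14 (Hale) > $0.46 (Apex)
Apex ranks below slot 4 → no slot, pays nothing.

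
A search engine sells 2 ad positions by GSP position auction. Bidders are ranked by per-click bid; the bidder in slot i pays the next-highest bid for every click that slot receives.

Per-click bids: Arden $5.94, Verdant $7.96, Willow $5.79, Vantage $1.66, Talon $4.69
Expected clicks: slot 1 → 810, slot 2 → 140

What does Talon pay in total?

Ranked by bid: $7.96 (Verdant) > $5.94 (Arden) > $5.79 (Willow) > …
Talon ranks below slot 2 → no slot, pays nothing.

Talon pays $0.00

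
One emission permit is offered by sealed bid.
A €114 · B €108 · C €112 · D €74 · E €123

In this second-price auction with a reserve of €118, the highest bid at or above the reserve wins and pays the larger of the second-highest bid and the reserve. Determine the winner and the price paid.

Sorting bids: 123 (E) > 114 (A) > 112 (C) > 108 (B) > 74 (D)
Highest eligible bid: E at €123.
Second-highest bid €114 is below the reserve €118, so the reserve binds → payment €118.

E pays €118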